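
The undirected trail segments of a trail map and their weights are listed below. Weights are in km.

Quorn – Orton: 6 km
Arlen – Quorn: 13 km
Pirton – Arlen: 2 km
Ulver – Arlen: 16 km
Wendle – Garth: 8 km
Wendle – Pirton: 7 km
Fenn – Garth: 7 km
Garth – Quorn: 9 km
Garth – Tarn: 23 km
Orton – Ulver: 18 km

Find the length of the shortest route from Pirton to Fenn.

Shortest distances from Pirton:
Pirton: 0
Arlen: 2  (via Pirton)
Wendle: 7  (via Pirton)
Garth: 15  (via Wendle)
Quorn: 15  (via Arlen)
Ulver: 18  (via Arlen)
Orton: 21  (via Quorn)
Fenn: 22  (via Garth)
Shortest route: Pirton–Wendle–Garth–Fenn = 22 km.

22 km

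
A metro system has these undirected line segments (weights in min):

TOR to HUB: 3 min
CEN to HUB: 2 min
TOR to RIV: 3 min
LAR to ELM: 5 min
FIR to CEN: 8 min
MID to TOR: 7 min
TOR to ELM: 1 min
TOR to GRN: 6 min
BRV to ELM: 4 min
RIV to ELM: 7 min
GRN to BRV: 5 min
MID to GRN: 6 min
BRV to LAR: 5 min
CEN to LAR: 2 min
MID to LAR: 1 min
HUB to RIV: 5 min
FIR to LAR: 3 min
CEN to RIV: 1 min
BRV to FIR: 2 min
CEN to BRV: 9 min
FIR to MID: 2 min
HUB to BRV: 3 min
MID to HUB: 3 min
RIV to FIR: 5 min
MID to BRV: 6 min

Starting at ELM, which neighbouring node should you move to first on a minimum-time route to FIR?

Candidate routes:
ELM → BRV → FIR: 4+2 = 6
ELM → LAR → FIR: 5+3 = 8
Cheapest is ELM → BRV → FIR at 6 min.
So from ELM the first move is to BRV.

BRV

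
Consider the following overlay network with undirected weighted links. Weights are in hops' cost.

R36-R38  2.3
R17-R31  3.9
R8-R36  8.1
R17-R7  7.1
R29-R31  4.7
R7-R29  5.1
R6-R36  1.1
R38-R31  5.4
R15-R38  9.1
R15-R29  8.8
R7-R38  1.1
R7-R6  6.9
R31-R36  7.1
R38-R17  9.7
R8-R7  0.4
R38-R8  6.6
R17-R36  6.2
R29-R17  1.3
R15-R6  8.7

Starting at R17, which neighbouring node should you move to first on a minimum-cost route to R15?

R29

Compare a few routes:
R17 - R29 - R15: 1.3+8.8 = 10.1
R17 - R36 - R6 - R15: 6.2+1.1+8.7 = 16
The minimum is 10.1 hops' cost via R17 - R29 - R15.
So from R17 the first move is to R29.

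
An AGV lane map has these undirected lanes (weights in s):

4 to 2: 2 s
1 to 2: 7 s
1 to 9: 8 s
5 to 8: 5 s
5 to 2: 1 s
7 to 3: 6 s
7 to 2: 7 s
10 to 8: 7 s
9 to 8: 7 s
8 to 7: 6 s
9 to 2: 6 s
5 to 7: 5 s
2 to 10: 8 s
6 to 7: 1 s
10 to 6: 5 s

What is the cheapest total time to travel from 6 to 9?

Enumerating some paths:
6 - 7 - 8 - 9: 1+6+7 = 14
6 - 7 - 2 - 9: 1+7+6 = 14
6 - 7 - 5 - 2 - 9: 1+5+1+6 = 13
The minimum is 13 s via 6 - 7 - 5 - 2 - 9.

13 s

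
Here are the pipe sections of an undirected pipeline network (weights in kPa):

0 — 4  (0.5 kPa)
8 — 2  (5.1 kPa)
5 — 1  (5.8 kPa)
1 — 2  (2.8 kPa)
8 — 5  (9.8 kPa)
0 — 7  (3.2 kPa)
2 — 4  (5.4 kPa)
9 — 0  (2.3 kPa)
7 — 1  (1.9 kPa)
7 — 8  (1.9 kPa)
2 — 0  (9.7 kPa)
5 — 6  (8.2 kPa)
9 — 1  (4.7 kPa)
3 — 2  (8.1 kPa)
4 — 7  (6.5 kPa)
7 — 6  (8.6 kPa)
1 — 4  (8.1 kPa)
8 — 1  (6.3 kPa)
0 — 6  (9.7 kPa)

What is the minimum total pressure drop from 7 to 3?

12.8 kPa

Shortest distances from 7:
7: 0
1: 1.9  (via 7)
8: 1.9  (via 7)
0: 3.2  (via 7)
4: 3.7  (via 0)
2: 4.7  (via 1)
9: 5.5  (via 0)
5: 7.7  (via 1)
6: 8.6  (via 7)
3: 12.8  (via 2)
Shortest route: 7–1–2–3 = 12.8 kPa.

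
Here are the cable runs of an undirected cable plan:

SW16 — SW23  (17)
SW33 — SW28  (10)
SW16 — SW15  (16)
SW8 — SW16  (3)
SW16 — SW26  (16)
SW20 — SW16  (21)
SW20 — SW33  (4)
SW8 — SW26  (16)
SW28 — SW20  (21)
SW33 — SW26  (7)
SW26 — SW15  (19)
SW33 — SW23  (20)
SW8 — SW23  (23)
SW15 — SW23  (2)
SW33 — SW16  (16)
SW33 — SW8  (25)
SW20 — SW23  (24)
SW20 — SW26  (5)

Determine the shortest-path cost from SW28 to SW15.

Enumerating some paths:
SW28 - SW33 - SW20 - SW26 - SW15: 10+4+5+19 = 38
SW28 - SW33 - SW20 - SW23 - SW15: 10+4+24+2 = 40
SW28 - SW33 - SW26 - SW15: 10+7+19 = 36
SW28 - SW33 - SW23 - SW15: 10+20+2 = 32
The minimum is 32 via SW28 - SW33 - SW23 - SW15.

32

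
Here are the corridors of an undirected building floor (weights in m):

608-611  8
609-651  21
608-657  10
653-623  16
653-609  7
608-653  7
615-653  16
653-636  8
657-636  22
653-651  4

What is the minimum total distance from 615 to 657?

33 m

Settle nodes by increasing distance from 615:
615: 0
653: 16  (via 615)
651: 20  (via 653)
609: 23  (via 653)
608: 23  (via 653)
636: 24  (via 653)
611: 31  (via 608)
623: 32  (via 653)
657: 33  (via 608)
Shortest route: 615 → 653 → 608 → 657 = 33 m.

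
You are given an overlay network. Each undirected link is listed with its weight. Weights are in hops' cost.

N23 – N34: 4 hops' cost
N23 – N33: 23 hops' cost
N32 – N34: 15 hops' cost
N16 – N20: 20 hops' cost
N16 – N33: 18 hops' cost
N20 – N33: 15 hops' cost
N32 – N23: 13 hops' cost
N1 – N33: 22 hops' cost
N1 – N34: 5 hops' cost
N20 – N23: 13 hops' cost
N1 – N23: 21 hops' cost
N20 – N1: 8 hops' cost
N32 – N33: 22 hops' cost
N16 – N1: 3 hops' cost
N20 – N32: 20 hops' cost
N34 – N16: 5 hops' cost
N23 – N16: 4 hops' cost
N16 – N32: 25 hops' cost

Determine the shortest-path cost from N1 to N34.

Candidate routes:
N1 → N34: 5 = 5
N1 → N16 → N34: 3+5 = 8
The minimum is 5 hops' cost via N1 → N34.

5 hops' cost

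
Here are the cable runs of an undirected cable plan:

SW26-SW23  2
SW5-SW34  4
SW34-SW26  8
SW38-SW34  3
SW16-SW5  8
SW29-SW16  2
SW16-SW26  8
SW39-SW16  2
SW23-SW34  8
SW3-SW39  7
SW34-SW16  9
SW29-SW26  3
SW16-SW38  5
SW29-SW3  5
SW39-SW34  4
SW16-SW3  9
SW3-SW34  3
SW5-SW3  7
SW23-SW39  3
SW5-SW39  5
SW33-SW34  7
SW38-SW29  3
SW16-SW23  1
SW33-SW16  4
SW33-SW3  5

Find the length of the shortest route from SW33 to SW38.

Candidate routes:
SW33 - SW16 - SW38: 4+5 = 9
SW33 - SW34 - SW38: 7+3 = 10
SW33 - SW3 - SW29 - SW38: 5+5+3 = 13
SW33 - SW3 - SW34 - SW38: 5+3+3 = 11
The minimum is 9 via SW33 - SW16 - SW38.

9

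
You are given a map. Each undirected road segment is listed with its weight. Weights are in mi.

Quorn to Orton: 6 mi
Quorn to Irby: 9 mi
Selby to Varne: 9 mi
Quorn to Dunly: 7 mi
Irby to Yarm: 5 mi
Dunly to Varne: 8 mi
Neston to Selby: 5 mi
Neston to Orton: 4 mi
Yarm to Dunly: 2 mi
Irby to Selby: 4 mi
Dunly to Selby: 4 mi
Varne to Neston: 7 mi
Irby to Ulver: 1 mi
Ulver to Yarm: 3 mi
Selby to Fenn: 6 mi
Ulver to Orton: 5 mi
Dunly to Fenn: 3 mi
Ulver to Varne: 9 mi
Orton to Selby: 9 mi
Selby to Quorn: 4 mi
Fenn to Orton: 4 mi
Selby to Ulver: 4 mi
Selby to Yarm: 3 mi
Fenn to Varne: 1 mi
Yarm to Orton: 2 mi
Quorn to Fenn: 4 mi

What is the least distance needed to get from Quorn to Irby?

Compare a few routes:
Quorn - Irby: 9 = 9
Quorn - Selby - Irby: 4+4 = 8
Cheapest is Quorn - Selby - Irby at 8 mi.

8 mi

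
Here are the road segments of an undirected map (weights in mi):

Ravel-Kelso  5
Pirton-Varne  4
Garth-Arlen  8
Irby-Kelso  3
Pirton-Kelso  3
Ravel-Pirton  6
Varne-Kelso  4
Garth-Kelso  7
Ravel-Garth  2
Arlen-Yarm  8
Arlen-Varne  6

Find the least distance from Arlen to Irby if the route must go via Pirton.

16 mi

Shortest Arlen→Pirton: Arlen–Varne–Pirton = 10
Shortest Pirton→Irby: Pirton–Kelso–Irby = 6
Total via Pirton: 10 + 6 = 16 mi.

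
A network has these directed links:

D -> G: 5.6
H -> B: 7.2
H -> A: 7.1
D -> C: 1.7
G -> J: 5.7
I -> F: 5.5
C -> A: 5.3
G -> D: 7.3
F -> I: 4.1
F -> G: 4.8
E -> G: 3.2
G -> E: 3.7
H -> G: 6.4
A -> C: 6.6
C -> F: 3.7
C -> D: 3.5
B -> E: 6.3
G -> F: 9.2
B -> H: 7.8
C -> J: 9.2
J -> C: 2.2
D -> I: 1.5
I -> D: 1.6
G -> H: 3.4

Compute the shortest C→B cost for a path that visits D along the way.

Shortest C→D: C–D = 3.5
Best D to B: D–G–H–B costing 16.2
Total via D: 3.5 + 16.2 = 19.7.

19.7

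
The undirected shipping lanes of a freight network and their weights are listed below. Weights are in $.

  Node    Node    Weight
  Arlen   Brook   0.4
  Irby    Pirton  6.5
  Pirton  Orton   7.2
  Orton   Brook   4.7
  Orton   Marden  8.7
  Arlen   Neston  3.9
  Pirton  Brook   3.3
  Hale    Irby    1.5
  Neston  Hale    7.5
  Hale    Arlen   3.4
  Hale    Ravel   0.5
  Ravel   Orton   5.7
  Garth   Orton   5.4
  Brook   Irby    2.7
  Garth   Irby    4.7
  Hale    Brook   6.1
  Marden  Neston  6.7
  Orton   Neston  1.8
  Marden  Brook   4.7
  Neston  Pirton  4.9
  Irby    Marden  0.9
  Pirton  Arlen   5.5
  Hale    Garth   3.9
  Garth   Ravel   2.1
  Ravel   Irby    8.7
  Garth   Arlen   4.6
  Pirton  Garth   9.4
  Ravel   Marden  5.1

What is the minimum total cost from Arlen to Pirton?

$3.7

Candidate routes:
Arlen → Pirton: 5.5 = 5.5
Arlen → Neston → Pirton: 3.9+4.9 = 8.8
Arlen → Brook → Pirton: 0.4+3.3 = 3.7
The minimum is $3.7 via Arlen → Brook → Pirton.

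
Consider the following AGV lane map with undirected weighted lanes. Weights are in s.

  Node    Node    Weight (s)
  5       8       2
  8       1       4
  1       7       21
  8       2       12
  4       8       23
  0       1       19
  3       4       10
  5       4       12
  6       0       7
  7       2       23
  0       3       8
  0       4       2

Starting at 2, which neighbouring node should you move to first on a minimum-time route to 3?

8

Enumerating some paths:
2 - 8 - 4 - 0 - 3: 12+23+2+8 = 45
2 - 8 - 5 - 4 - 3: 12+2+12+10 = 36
2 - 8 - 4 - 3: 12+23+10 = 45
2 - 8 - 1 - 0 - 3: 12+4+19+8 = 43
The minimum is 36 s via 2 - 8 - 5 - 4 - 3.
So from 2 the first move is to 8.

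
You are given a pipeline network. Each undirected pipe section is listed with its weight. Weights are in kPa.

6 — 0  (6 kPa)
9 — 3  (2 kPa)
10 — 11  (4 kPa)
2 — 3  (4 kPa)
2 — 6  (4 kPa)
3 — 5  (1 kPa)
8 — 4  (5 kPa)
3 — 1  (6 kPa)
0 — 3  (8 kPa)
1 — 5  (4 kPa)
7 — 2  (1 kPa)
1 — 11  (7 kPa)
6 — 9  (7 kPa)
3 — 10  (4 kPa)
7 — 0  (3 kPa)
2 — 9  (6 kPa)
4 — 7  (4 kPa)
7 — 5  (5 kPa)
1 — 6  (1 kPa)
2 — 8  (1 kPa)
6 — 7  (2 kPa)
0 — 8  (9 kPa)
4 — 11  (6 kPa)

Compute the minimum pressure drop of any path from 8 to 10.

Compare a few routes:
8–2–3–10: 1+4+4 = 9
8–2–7–5–3–10: 1+1+5+1+4 = 12
The minimum is 9 kPa via 8–2–3–10.

9 kPa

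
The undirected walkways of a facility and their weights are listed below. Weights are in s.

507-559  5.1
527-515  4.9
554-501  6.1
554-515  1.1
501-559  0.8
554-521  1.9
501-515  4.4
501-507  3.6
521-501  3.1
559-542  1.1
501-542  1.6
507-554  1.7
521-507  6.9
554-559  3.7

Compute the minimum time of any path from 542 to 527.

10.8 s

Enumerating some paths:
542–501–515–527: 1.6+4.4+4.9 = 10.9
542–559–554–515–527: 1.1+3.7+1.1+4.9 = 10.8
542–559–501–515–527: 1.1+0.8+4.4+4.9 = 11.2
The minimum is 10.8 s via 542–559–554–515–527.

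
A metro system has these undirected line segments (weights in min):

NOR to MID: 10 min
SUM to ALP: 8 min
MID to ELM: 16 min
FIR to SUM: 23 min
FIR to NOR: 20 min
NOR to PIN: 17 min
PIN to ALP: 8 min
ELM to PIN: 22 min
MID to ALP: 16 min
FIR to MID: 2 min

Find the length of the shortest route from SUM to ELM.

38 min

Candidate routes:
SUM → ALP → PIN → ELM: 8+8+22 = 38
SUM → ALP → MID → ELM: 8+16+16 = 40
SUM → FIR → MID → ELM: 23+2+16 = 41
Cheapest is SUM → ALP → PIN → ELM at 38 min.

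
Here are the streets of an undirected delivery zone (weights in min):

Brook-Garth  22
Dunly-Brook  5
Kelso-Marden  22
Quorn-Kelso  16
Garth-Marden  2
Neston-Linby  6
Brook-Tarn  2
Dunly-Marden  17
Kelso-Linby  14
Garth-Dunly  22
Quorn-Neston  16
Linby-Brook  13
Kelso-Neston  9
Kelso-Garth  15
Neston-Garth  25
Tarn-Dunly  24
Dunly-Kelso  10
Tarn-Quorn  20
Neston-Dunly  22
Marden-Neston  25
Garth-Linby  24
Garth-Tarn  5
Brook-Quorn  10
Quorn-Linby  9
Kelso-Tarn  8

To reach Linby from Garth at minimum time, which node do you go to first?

Tarn

Candidate routes:
Garth–Tarn–Brook–Linby: 5+2+13 = 20
Garth–Linby: 24 = 24
Cheapest is Garth–Tarn–Brook–Linby at 20 min.
So from Garth the first move is to Tarn.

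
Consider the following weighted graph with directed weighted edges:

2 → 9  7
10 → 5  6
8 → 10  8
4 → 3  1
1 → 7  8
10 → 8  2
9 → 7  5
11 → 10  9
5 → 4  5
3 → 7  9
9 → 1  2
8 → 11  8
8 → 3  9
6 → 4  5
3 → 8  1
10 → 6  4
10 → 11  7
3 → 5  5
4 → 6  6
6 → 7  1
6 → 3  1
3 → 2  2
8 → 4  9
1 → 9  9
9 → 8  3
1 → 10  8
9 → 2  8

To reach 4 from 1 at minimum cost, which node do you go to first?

Enumerating some paths:
1 → 10 → 5 → 4: 8+6+5 = 19
1 → 10 → 6 → 4: 8+4+5 = 17
The minimum is 17 via 1 → 10 → 6 → 4.
So from 1 the first move is to 10.

10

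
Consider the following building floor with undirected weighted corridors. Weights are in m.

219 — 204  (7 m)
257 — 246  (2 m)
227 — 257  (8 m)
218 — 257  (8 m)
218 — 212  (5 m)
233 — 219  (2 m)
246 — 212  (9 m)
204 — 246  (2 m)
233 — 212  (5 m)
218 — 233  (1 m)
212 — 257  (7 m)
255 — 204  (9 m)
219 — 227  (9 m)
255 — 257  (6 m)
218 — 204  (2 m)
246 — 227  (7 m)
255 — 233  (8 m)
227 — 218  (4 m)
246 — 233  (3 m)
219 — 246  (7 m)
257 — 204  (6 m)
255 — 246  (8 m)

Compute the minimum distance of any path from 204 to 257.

Enumerating some paths:
204 - 257: 6 = 6
204 - 246 - 257: 2+2 = 4
The minimum is 4 m via 204 - 246 - 257.

4 m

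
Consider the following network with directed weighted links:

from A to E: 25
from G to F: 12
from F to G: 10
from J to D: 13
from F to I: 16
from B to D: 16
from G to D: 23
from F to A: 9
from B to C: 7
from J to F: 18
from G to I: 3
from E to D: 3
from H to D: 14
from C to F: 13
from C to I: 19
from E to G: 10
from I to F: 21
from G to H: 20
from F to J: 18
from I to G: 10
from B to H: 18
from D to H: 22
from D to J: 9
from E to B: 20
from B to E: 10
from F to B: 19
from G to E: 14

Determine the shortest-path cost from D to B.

46

Running Dijkstra from D:
D: 0
J: 9  (via D)
H: 22  (via D)
F: 27  (via J)
A: 36  (via F)
G: 37  (via F)
I: 40  (via G)
B: 46  (via F)
Shortest route: D–J–F–B = 46.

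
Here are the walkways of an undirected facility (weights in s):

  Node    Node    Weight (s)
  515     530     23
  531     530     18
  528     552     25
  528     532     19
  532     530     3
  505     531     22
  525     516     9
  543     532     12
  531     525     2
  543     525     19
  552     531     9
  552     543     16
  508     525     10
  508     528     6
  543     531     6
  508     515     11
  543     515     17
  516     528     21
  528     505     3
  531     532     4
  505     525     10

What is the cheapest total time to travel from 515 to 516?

30 s

Settle nodes by increasing distance from 515:
515: 0
508: 11  (via 515)
528: 17  (via 508)
543: 17  (via 515)
505: 20  (via 528)
525: 21  (via 508)
531: 23  (via 543)
530: 23  (via 515)
532: 26  (via 530)
516: 30  (via 525)
Shortest route: 515–508–525–516 = 30 s.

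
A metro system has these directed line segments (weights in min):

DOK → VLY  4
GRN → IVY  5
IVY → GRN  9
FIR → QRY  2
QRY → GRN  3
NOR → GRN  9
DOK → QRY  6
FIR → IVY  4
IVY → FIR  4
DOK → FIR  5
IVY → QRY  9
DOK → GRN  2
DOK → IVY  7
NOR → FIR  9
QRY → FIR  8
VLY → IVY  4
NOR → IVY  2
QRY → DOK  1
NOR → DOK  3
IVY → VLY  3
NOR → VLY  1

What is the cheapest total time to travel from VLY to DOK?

11 min

Compare a few routes:
VLY → IVY → FIR → QRY → DOK: 4+4+2+1 = 11
VLY → IVY → QRY → DOK: 4+9+1 = 14
Cheapest is VLY → IVY → FIR → QRY → DOK at 11 min.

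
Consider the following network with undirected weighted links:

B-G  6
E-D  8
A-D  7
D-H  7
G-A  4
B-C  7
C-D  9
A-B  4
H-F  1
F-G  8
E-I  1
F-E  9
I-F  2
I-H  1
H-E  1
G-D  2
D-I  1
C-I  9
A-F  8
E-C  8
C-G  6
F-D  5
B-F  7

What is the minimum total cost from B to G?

Shortest distances from B:
B: 0
A: 4  (via B)
G: 6  (via B)
Shortest route: B–G = 6.

6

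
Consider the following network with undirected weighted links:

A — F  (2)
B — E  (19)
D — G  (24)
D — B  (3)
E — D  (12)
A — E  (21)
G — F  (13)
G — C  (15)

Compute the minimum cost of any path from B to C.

42

Candidate routes:
B - D - G - C: 3+24+15 = 42
B - E - A - F - G - C: 19+21+2+13+15 = 70
B - E - D - G - C: 19+12+24+15 = 70
B - D - E - A - F - G - C: 3+12+21+2+13+15 = 66
Cheapest is B - D - G - C at 42.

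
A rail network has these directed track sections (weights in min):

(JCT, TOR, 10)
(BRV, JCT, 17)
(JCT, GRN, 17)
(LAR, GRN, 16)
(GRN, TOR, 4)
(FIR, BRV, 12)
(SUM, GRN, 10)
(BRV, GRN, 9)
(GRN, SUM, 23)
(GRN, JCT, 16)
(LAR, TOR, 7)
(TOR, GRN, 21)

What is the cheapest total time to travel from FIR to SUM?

44 min

Candidate routes:
FIR–BRV–GRN–SUM: 12+9+23 = 44
FIR–BRV–JCT–GRN–SUM: 12+17+17+23 = 69
Cheapest is FIR–BRV–GRN–SUM at 44 min.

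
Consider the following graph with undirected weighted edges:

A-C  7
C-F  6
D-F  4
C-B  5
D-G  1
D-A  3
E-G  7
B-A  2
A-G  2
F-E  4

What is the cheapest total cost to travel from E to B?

Settle nodes by increasing distance from E:
E: 0
F: 4  (via E)
G: 7  (via E)
D: 8  (via F)
A: 9  (via G)
C: 10  (via F)
B: 11  (via A)
Shortest route: E–G–A–B = 11.

11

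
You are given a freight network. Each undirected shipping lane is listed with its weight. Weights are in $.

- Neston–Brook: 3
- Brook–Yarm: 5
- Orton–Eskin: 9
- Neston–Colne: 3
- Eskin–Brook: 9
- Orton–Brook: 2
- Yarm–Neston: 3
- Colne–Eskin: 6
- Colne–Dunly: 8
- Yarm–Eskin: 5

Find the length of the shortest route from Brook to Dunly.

$14

Shortest distances from Brook:
Brook: 0
Orton: 2  (via Brook)
Neston: 3  (via Brook)
Yarm: 5  (via Brook)
Colne: 6  (via Neston)
Eskin: 9  (via Brook)
Dunly: 14  (via Colne)
Shortest route: Brook → Neston → Colne → Dunly = $14.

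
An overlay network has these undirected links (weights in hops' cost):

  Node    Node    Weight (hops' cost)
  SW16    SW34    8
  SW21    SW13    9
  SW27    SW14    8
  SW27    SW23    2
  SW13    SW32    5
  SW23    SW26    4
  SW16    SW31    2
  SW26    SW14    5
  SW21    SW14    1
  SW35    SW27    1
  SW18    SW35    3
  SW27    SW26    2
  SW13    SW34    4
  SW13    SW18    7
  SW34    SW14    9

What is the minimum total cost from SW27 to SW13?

Settle nodes by increasing distance from SW27:
SW27: 0
SW35: 1  (via SW27)
SW23: 2  (via SW27)
SW26: 2  (via SW27)
SW18: 4  (via SW35)
SW14: 7  (via SW26)
SW21: 8  (via SW14)
SW13: 11  (via SW18)
Shortest route: SW27–SW35–SW18–SW13 = 11 hops' cost.

11 hops' cost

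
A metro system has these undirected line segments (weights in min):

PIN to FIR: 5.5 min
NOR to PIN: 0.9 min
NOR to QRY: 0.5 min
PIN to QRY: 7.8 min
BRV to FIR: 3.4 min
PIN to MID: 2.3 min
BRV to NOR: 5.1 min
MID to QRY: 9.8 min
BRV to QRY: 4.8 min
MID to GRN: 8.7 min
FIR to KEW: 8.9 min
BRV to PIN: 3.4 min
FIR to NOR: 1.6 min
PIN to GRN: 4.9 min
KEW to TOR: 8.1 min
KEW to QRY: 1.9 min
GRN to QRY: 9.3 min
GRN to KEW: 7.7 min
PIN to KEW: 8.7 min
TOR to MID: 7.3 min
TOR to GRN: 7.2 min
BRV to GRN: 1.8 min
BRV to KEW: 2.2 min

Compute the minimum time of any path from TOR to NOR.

10.5 min

Shortest distances from TOR:
TOR: 0
GRN: 7.2  (via TOR)
MID: 7.3  (via TOR)
KEW: 8.1  (via TOR)
BRV: 9  (via GRN)
PIN: 9.6  (via MID)
QRY: 10  (via KEW)
NOR: 10.5  (via PIN)
Shortest route: TOR–MID–PIN–NOR = 10.5 min.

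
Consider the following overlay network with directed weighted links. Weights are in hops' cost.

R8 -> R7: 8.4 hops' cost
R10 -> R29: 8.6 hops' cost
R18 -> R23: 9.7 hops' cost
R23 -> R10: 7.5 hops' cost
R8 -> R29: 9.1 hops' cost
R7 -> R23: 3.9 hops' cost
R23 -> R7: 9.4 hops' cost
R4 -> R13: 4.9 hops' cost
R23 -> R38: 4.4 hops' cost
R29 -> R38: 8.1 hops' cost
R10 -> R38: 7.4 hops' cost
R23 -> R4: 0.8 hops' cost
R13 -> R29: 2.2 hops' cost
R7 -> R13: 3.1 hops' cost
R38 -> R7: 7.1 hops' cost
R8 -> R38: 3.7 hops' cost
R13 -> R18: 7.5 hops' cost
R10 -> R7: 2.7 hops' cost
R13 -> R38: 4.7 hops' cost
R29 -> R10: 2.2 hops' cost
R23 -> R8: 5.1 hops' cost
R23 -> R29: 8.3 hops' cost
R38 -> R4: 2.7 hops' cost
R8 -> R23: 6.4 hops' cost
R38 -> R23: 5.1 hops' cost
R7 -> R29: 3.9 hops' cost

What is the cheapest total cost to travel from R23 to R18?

Settle nodes by increasing distance from R23:
R23: 0
R4: 0.8  (via R23)
R38: 4.4  (via R23)
R8: 5.1  (via R23)
R13: 5.7  (via R4)
R10: 7.5  (via R23)
R29: 7.9  (via R13)
R7: 9.4  (via R23)
R18: 13.2  (via R13)
Shortest route: R23–R4–R13–R18 = 13.2 hops' cost.

13.2 hops' cost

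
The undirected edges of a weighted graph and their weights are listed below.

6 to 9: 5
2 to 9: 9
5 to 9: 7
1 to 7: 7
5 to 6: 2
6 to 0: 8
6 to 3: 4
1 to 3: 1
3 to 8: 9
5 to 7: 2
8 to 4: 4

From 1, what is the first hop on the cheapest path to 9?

3

Enumerating some paths:
1 → 7 → 5 → 6 → 9: 7+2+2+5 = 16
1 → 3 → 6 → 5 → 9: 1+4+2+7 = 14
1 → 7 → 5 → 9: 7+2+7 = 16
1 → 3 → 6 → 9: 1+4+5 = 10
The minimum is 10 via 1 → 3 → 6 → 9.
So from 1 the first move is to 3.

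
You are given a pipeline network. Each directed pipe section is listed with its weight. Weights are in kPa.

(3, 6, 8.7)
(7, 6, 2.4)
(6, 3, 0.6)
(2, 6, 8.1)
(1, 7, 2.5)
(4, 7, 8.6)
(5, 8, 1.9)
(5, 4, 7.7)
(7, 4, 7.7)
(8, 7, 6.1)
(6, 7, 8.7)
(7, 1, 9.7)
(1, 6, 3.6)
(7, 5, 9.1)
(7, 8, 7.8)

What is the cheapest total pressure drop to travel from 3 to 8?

Settle nodes by increasing distance from 3:
3: 0
6: 8.7  (via 3)
7: 17.4  (via 6)
4: 25.1  (via 7)
8: 25.2  (via 7)
Shortest route: 3 → 6 → 7 → 8 = 25.2 kPa.

25.2 kPa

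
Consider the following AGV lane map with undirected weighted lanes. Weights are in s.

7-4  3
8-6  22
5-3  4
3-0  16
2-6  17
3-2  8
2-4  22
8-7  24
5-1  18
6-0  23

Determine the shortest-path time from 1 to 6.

47 s

Settle nodes by increasing distance from 1:
1: 0
5: 18  (via 1)
3: 22  (via 5)
2: 30  (via 3)
0: 38  (via 3)
6: 47  (via 2)
Shortest route: 1 → 5 → 3 → 2 → 6 = 47 s.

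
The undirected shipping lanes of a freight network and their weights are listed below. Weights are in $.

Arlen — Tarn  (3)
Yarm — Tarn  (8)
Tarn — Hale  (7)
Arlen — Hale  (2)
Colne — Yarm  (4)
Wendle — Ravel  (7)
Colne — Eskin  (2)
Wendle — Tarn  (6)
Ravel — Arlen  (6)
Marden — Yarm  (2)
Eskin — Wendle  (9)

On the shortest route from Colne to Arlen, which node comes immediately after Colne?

Enumerating some paths:
Colne - Eskin - Wendle - Tarn - Arlen: 2+9+6+3 = 20
Colne - Yarm - Tarn - Hale - Arlen: 4+8+7+2 = 21
Colne - Eskin - Wendle - Ravel - Arlen: 2+9+7+6 = 24
Colne - Yarm - Tarn - Arlen: 4+8+3 = 15
Cheapest is Colne - Yarm - Tarn - Arlen at $15.
So from Colne the first move is to Yarm.

Yarm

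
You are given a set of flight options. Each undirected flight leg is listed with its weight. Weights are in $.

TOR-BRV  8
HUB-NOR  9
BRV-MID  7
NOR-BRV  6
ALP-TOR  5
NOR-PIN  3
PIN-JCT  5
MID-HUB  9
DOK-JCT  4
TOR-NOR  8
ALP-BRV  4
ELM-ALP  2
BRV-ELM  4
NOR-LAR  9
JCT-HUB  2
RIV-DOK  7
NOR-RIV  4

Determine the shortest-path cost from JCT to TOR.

$16

Running Dijkstra from JCT:
JCT: 0
HUB: 2  (via JCT)
DOK: 4  (via JCT)
PIN: 5  (via JCT)
NOR: 8  (via PIN)
MID: 11  (via HUB)
RIV: 11  (via DOK)
BRV: 14  (via NOR)
TOR: 16  (via NOR)
Shortest route: JCT–PIN–NOR–TOR = $16.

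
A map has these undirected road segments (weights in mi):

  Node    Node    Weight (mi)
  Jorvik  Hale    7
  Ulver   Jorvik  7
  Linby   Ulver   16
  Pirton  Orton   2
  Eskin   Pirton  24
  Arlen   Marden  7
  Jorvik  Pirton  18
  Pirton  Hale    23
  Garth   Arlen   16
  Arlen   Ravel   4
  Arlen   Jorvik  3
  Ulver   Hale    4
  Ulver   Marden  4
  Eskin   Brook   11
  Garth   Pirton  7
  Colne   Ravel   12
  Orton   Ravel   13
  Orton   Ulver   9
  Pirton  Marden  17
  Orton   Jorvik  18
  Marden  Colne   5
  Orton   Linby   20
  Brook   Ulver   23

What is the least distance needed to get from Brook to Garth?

41 mi

Candidate routes:
Brook → Eskin → Pirton → Garth: 11+24+7 = 42
Brook → Ulver → Orton → Pirton → Garth: 23+9+2+7 = 41
The minimum is 41 mi via Brook → Ulver → Orton → Pirton → Garth.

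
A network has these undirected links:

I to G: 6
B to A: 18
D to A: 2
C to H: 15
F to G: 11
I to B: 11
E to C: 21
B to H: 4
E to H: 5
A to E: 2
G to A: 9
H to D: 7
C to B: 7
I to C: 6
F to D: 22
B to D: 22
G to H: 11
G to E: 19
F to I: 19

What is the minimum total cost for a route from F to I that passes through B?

Best F to B: F–G–H–B costing 26
Shortest B→I: B–I = 11
Total via B: 26 + 11 = 37.

37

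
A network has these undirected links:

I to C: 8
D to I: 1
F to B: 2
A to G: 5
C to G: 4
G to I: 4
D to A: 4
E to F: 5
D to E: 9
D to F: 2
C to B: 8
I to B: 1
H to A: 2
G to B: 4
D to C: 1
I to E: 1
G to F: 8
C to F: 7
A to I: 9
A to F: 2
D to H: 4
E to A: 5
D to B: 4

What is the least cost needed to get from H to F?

Settle nodes by increasing distance from H:
H: 0
A: 2  (via H)
D: 4  (via H)
F: 4  (via A)
Shortest route: H–A–F = 4.

4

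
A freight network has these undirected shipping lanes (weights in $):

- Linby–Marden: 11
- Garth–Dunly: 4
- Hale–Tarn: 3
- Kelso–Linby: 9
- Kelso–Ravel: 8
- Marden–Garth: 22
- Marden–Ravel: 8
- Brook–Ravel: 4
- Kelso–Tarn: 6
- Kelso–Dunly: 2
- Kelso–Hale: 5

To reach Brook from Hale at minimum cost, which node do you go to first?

Enumerating some paths:
Hale - Kelso - Ravel - Brook: 5+8+4 = 17
Hale - Tarn - Kelso - Ravel - Brook: 3+6+8+4 = 21
Hale - Kelso - Linby - Marden - Ravel - Brook: 5+9+11+8+4 = 37
The minimum is $17 via Hale - Kelso - Ravel - Brook.
So from Hale the first move is to Kelso.

Kelso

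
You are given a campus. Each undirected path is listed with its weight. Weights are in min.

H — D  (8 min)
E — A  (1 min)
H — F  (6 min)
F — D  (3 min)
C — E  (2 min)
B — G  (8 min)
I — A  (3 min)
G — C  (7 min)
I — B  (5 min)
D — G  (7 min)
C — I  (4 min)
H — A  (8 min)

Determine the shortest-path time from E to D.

16 min

Candidate routes:
E–A–H–F–D: 1+8+6+3 = 18
E–A–H–D: 1+8+8 = 17
E–C–G–D: 2+7+7 = 16
Cheapest is E–C–G–D at 16 min.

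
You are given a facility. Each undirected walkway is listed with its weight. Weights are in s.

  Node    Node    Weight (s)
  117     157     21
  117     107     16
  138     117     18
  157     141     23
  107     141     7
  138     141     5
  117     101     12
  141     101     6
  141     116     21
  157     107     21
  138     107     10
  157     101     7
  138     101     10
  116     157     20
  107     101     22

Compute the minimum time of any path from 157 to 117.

19 s

Compare a few routes:
157 → 101 → 141 → 138 → 117: 7+6+5+18 = 36
157 → 101 → 117: 7+12 = 19
157 → 101 → 138 → 117: 7+10+18 = 35
157 → 117: 21 = 21
The minimum is 19 s via 157 → 101 → 117.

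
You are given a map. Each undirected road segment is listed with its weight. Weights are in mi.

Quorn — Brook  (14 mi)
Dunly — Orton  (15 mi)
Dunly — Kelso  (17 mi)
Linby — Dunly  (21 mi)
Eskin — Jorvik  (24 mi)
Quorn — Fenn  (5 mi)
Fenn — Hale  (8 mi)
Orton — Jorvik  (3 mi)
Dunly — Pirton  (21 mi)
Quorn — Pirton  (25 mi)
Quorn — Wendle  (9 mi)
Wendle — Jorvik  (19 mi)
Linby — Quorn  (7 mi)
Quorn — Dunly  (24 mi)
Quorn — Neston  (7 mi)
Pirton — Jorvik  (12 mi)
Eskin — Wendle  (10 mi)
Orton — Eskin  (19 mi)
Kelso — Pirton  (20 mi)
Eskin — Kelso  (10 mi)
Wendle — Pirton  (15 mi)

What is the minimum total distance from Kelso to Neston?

36 mi

Candidate routes:
Kelso - Dunly - Linby - Quorn - Neston: 17+21+7+7 = 52
Kelso - Pirton - Wendle - Quorn - Neston: 20+15+9+7 = 51
Kelso - Dunly - Quorn - Neston: 17+24+7 = 48
Kelso - Eskin - Wendle - Quorn - Neston: 10+10+9+7 = 36
Cheapest is Kelso - Eskin - Wendle - Quorn - Neston at 36 mi.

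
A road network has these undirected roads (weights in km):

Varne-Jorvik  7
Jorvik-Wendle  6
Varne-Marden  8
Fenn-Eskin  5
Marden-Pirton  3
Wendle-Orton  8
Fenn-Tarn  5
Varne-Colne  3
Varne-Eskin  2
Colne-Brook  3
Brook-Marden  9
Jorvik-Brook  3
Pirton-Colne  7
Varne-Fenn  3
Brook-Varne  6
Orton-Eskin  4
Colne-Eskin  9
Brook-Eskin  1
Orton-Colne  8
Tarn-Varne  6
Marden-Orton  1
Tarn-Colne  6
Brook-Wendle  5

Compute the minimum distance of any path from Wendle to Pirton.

Candidate routes:
Wendle - Orton - Marden - Pirton: 8+1+3 = 12
Wendle - Brook - Eskin - Orton - Marden - Pirton: 5+1+4+1+3 = 14
Wendle - Brook - Colne - Pirton: 5+3+7 = 15
Wendle - Brook - Marden - Pirton: 5+9+3 = 17
Cheapest is Wendle - Orton - Marden - Pirton at 12 km.

12 km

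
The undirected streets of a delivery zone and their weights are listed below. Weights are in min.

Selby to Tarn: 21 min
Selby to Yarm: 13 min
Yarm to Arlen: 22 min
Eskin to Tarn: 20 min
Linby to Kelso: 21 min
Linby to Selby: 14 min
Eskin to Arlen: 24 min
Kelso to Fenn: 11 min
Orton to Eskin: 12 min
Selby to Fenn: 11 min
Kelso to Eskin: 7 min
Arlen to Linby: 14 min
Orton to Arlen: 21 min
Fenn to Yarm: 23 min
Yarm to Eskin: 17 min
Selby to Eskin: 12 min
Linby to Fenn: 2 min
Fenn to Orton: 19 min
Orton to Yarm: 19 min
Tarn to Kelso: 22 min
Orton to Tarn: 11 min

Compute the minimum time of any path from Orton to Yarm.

19 min

Compare a few routes:
Orton - Yarm: 19 = 19
Orton - Fenn - Yarm: 19+23 = 42
Orton - Eskin - Selby - Yarm: 12+12+13 = 37
Orton - Eskin - Yarm: 12+17 = 29
The minimum is 19 min via Orton - Yarm.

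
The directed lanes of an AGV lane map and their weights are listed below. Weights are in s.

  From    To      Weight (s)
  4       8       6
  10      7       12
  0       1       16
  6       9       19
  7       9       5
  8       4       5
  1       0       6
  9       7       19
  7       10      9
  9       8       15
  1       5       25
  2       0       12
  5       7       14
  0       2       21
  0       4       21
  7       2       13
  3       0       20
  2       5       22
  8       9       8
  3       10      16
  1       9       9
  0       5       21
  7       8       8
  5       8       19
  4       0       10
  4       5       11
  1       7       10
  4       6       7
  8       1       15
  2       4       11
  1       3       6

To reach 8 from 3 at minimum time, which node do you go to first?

Compare a few routes:
3 → 10 → 7 → 8: 16+12+8 = 36
3 → 0 → 4 → 8: 20+21+6 = 47
3 → 10 → 7 → 9 → 8: 16+12+5+15 = 48
3 → 0 → 1 → 7 → 8: 20+16+10+8 = 54
The minimum is 36 s via 3 → 10 → 7 → 8.
So from 3 the first move is to 10.

10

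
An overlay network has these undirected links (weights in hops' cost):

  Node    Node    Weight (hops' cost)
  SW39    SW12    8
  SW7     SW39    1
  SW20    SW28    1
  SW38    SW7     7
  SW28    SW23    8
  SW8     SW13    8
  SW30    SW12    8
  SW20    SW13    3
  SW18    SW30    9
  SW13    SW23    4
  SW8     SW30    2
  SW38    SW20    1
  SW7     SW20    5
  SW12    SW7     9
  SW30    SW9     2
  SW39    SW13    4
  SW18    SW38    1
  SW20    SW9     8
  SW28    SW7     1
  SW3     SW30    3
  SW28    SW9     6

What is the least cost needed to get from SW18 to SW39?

Candidate routes:
SW18–SW38–SW20–SW28–SW7–SW39: 1+1+1+1+1 = 5
SW18–SW38–SW20–SW7–SW39: 1+1+5+1 = 8
SW18–SW38–SW20–SW13–SW39: 1+1+3+4 = 9
Cheapest is SW18–SW38–SW20–SW28–SW7–SW39 at 5 hops' cost.

5 hops' cost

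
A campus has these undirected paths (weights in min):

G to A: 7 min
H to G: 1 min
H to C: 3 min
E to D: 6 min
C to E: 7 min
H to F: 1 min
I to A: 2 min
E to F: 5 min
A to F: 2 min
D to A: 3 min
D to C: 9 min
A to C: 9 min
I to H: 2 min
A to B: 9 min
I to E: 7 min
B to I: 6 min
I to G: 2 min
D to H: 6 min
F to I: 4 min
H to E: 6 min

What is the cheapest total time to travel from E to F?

5 min

Compare a few routes:
E - F: 5 = 5
E - C - H - F: 7+3+1 = 11
E - I - H - F: 7+2+1 = 10
E - H - F: 6+1 = 7
Cheapest is E - F at 5 min.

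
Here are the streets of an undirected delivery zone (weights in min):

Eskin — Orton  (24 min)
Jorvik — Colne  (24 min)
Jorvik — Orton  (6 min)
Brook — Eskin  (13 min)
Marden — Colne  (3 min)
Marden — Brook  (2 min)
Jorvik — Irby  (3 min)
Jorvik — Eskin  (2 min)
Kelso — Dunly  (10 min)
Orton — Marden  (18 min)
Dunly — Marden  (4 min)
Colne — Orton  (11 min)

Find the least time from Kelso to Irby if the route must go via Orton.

37 min

Best Kelso to Orton: Kelso–Dunly–Marden–Colne–Orton costing 28
Shortest Orton→Irby: Orton–Jorvik–Irby = 9
Total via Orton: 28 + 9 = 37 min.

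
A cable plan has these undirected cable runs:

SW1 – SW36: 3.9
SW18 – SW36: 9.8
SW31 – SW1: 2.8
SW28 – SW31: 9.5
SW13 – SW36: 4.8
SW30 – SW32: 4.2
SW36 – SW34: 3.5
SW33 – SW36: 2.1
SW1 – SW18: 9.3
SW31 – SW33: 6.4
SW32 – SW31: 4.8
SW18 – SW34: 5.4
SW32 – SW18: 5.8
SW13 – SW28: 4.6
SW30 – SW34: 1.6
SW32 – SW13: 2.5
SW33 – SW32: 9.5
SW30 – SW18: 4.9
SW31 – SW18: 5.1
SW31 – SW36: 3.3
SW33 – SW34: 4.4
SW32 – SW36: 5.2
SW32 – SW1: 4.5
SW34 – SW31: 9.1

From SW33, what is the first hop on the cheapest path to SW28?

SW36

Enumerating some paths:
SW33 - SW31 - SW28: 6.4+9.5 = 15.9
SW33 - SW36 - SW32 - SW13 - SW28: 2.1+5.2+2.5+4.6 = 14.4
SW33 - SW36 - SW31 - SW28: 2.1+3.3+9.5 = 14.9
SW33 - SW36 - SW13 - SW28: 2.1+4.8+4.6 = 11.5
Cheapest is SW33 - SW36 - SW13 - SW28 at 11.5.
So from SW33 the first move is to SW36.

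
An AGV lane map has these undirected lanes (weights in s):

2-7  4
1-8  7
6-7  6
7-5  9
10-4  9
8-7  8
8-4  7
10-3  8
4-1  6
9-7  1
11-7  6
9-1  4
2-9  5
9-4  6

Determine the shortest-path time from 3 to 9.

23 s

Compare a few routes:
3 - 10 - 4 - 1 - 9: 8+9+6+4 = 27
3 - 10 - 4 - 9: 8+9+6 = 23
Cheapest is 3 - 10 - 4 - 9 at 23 s.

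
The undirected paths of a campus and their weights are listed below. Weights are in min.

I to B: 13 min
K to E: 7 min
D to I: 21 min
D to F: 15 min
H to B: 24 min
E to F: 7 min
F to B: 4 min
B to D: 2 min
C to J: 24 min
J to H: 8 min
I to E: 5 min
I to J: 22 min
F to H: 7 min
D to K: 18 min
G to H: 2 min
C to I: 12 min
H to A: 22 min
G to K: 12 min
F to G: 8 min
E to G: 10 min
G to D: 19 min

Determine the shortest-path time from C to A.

Settle nodes by increasing distance from C:
C: 0
I: 12  (via C)
E: 17  (via I)
F: 24  (via E)
J: 24  (via C)
K: 24  (via E)
B: 25  (via I)
D: 27  (via B)
G: 27  (via E)
H: 29  (via G)
A: 51  (via H)
Shortest route: C–I–E–G–H–A = 51 min.

51 min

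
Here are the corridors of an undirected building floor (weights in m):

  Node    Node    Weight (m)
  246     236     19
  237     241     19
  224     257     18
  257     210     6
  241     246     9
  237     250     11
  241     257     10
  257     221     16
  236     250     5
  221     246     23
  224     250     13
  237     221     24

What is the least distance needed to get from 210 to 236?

42 m

Shortest distances from 210:
210: 0
257: 6  (via 210)
241: 16  (via 257)
221: 22  (via 257)
224: 24  (via 257)
246: 25  (via 241)
237: 35  (via 241)
250: 37  (via 224)
236: 42  (via 250)
Shortest route: 210–257–224–250–236 = 42 m.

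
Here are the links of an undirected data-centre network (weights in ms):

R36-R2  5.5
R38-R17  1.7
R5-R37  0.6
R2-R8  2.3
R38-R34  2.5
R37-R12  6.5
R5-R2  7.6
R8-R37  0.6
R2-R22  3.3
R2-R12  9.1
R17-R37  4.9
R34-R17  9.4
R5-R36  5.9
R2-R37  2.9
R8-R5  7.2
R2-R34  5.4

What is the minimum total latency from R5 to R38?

Shortest distances from R5:
R5: 0
R37: 0.6  (via R5)
R8: 1.2  (via R37)
R2: 3.5  (via R37)
R17: 5.5  (via R37)
R36: 5.9  (via R5)
R22: 6.8  (via R2)
R12: 7.1  (via R37)
R38: 7.2  (via R17)
Shortest route: R5 → R37 → R17 → R38 = 7.2 ms.

7.2 ms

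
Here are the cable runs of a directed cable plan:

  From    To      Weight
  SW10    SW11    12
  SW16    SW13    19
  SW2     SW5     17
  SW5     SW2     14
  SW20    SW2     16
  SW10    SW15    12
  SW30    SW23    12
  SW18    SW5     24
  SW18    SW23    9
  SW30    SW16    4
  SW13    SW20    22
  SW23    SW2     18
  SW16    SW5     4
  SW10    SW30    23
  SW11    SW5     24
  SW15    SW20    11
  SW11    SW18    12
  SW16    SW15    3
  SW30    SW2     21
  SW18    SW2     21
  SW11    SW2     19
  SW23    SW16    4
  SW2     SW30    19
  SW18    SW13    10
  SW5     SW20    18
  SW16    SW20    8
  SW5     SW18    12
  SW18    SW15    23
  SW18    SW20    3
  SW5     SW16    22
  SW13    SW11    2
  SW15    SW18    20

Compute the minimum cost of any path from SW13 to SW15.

30

Shortest distances from SW13:
SW13: 0
SW11: 2  (via SW13)
SW18: 14  (via SW11)
SW20: 17  (via SW18)
SW2: 21  (via SW11)
SW23: 23  (via SW18)
SW5: 26  (via SW11)
SW16: 27  (via SW23)
SW15: 30  (via SW16)
Shortest route: SW13–SW11–SW18–SW23–SW16–SW15 = 30.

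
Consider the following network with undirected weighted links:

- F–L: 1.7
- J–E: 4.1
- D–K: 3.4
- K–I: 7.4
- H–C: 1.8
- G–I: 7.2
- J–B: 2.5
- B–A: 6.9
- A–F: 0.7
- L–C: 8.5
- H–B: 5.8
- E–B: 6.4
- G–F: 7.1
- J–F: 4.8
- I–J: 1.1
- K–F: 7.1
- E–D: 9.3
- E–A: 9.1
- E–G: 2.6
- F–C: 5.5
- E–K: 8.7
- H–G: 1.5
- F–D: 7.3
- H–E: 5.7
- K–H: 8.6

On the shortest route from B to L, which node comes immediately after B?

Enumerating some paths:
B - J - F - L: 2.5+4.8+1.7 = 9
B - A - F - L: 6.9+0.7+1.7 = 9.3
The minimum is 9 via B - J - F - L.
So from B the first move is to J.

J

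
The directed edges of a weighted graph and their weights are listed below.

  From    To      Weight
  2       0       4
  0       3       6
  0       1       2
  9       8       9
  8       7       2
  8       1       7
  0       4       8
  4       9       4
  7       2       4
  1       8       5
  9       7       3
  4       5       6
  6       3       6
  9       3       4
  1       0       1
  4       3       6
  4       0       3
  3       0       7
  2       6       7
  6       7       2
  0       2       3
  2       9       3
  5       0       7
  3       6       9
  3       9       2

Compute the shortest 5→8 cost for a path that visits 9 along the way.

22

Best 5 to 9: 5–0–2–9 costing 13
Best 9 to 8: 9–8 costing 9
Total via 9: 13 + 9 = 22.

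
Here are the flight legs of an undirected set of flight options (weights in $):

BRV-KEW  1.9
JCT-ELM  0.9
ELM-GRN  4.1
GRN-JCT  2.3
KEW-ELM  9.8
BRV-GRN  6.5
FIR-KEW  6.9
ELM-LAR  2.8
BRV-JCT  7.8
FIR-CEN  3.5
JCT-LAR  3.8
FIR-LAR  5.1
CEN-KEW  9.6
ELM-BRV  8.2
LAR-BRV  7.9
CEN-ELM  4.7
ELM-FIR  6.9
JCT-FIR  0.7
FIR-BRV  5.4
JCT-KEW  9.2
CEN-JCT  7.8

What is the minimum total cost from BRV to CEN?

$8.9

Settle nodes by increasing distance from BRV:
BRV: 0
KEW: 1.9  (via BRV)
FIR: 5.4  (via BRV)
JCT: 6.1  (via FIR)
GRN: 6.5  (via BRV)
ELM: 7  (via JCT)
LAR: 7.9  (via BRV)
CEN: 8.9  (via FIR)
Shortest route: BRV–FIR–CEN = $8.9.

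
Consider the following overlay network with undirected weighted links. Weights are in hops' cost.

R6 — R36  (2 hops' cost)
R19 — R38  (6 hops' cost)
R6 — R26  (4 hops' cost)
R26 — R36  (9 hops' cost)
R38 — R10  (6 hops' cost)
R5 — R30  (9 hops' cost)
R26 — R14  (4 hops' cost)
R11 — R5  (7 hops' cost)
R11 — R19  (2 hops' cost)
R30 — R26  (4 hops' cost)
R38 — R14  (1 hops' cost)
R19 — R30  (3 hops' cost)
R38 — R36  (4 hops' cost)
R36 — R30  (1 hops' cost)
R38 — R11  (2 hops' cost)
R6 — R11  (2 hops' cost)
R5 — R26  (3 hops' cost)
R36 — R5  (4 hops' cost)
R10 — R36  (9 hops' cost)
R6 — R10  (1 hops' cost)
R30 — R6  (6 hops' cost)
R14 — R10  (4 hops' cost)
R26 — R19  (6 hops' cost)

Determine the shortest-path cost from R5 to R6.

6 hops' cost

Compare a few routes:
R5 - R36 - R6: 4+2 = 6
R5 - R26 - R6: 3+4 = 7
Cheapest is R5 - R36 - R6 at 6 hops' cost.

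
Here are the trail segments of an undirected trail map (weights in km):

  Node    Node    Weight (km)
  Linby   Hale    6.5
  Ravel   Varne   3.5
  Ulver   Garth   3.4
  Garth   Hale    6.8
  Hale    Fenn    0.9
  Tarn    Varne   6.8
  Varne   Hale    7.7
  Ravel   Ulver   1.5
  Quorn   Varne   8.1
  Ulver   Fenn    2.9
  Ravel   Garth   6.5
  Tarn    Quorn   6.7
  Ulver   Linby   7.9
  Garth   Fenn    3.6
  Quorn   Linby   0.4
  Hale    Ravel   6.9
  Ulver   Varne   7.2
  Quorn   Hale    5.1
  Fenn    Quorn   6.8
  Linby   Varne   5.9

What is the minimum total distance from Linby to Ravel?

9.4 km

Candidate routes:
Linby - Quorn - Hale - Fenn - Ulver - Ravel: 0.4+5.1+0.9+2.9+1.5 = 10.8
Linby - Varne - Ravel: 5.9+3.5 = 9.4
The minimum is 9.4 km via Linby - Varne - Ravel.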